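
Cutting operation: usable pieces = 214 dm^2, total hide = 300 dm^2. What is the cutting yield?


71.3%

Yield = usable / total x 100
Yield = 214 / 300 x 100 = 71.3%


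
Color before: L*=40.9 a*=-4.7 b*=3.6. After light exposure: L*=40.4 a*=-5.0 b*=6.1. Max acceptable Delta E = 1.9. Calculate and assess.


dL = -0.5, da = -0.3, db = 2.5
dE = sqrt((-0.5)^2 + (-0.3)^2 + (2.5)^2) = 2.57
Max = 1.9
Passes: No


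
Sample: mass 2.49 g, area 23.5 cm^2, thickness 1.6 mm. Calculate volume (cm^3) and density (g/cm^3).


Thickness in cm = 1.6 / 10 = 0.16 cm
Volume = 23.5 x 0.16 = 3.760 cm^3
Density = 2.49 / 3.760 = 0.662 g/cm^3


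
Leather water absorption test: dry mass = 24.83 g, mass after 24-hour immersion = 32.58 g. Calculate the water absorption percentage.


Water absorbed = 32.58 - 24.83 = 7.75 g
WA% = 7.75 / 24.83 x 100 = 31.2%


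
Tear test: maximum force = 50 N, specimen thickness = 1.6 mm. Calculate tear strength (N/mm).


Tear strength = force / thickness
Tear = 50 / 1.6 = 31.3 N/mm


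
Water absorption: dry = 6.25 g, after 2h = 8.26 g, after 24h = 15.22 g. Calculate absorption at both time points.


2h absorption = 32.2%
24h absorption = 143.5%

WA (2h) = (8.26 - 6.25) / 6.25 x 100 = 32.2%
WA (24h) = (15.22 - 6.25) / 6.25 x 100 = 143.5%


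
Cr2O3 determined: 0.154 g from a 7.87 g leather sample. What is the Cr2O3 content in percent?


1.96%


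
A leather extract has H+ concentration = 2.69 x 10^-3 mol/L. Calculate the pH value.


pH = -log10[H+]
pH = -log10(2.69 x 10^-3) = 2.57


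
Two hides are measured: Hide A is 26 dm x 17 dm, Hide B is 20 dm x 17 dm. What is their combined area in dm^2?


782 dm^2


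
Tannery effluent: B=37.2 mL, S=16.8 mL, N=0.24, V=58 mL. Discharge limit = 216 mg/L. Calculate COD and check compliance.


COD = (37.2 - 16.8) x 0.24 x 8000 / 58 = 675.3 mg/L
Limit: 216 mg/L
Compliant: No


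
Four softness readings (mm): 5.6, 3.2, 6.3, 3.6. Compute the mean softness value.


Sum = 5.6 + 3.2 + 6.3 + 3.6
Mean = 18.7 / 4 = 4.68 mm


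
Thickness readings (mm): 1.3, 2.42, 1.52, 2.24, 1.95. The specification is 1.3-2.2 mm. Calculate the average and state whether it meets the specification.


Sum = 9.43
Average = 9.43 / 5 = 1.89 mm
Specification range: 1.3 to 2.2 mm
Within spec: Yes


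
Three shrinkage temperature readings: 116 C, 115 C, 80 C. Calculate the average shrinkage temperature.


103.7 C


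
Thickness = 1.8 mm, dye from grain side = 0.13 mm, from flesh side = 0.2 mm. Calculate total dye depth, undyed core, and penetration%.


Total dyed = 0.33 mm
Undyed core = 1.47 mm
Penetration = 18.3%


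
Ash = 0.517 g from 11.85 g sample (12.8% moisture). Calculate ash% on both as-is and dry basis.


As-is ash% = 0.517 / 11.85 x 100 = 4.36%
Dry mass = 11.85 x (100 - 12.8) / 100 = 10.3332 g
Dry-basis ash% = 0.517 / 10.3332 x 100 = 5.00%


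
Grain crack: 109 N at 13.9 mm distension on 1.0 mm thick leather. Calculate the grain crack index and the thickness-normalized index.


Crack index = 7.8 N/mm
Normalized index = 7.8 N/mm per mm


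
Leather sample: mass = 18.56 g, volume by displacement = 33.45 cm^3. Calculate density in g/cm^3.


0.555 g/cm^3

Density = mass / volume
Density = 18.56 / 33.45 = 0.555 g/cm^3


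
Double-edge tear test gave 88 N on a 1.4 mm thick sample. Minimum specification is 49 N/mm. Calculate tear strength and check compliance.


Tear strength = 62.9 N/mm
Compliant: Yes


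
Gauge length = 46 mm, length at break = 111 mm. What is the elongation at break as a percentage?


Extension = 111 - 46 = 65 mm
Elongation = 65 / 46 x 100 = 141.3%


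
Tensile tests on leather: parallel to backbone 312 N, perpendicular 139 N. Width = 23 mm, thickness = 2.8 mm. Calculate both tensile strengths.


Parallel = 4.84 N/mm^2
Perpendicular = 2.16 N/mm^2


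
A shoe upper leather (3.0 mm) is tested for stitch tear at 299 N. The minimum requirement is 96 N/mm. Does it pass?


STS = 299 / 3.0 = 99.7 N/mm
Minimum required: 96 N/mm
Passes: Yes


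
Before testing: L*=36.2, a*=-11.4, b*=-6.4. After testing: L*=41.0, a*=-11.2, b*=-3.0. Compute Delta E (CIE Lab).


dL = 41.0 - 36.2 = 4.8
da = -11.2 - (-11.4) = 0.2
db = -3.0 - (-6.4) = 3.4
dE = sqrt((4.8)^2 + (0.2)^2 + (3.4)^2) = 5.89


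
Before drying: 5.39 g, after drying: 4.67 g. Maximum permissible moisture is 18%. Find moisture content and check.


MC = (5.39 - 4.67) / 5.39 x 100 = 13.4%
Maximum: 18%
Acceptable: Yes


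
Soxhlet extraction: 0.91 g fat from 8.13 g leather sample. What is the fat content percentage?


Fat content = 0.91 / 8.13 x 100
Fat = 11.2%


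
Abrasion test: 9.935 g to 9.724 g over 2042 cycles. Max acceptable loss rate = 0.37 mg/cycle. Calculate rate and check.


Loss = 9.935 - 9.724 = 0.211 g
Rate = 0.211 g / 2042 cycles x 1000 = 0.103 mg/cycle
Max = 0.37 mg/cycle
Passes: Yes


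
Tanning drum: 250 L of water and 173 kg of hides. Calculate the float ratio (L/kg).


Float ratio = water / hide weight
Ratio = 250 / 173 = 1.4


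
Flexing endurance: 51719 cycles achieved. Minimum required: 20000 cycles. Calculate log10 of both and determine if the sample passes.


log10(51719) = 4.71
log10(20000) = 4.30
Passes: Yes


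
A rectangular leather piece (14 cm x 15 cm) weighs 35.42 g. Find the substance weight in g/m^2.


Area = 14 x 15 = 210 cm^2
SW = 35.42 / 210 x 10000 = 1686.7 g/m^2


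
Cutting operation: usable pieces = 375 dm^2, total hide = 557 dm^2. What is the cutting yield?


Yield = usable / total x 100
Yield = 375 / 557 x 100 = 67.3%


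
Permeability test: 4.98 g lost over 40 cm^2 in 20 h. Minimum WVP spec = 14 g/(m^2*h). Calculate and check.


WVP = 4.98 / (40 x 20) x 10000 = 62.25 g/(m^2*h)
Minimum: 14 g/(m^2*h)
Meets spec: Yes


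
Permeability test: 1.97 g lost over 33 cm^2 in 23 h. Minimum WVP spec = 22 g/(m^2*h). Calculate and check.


WVP = 1.97 / (33 x 23) x 10000 = 25.96 g/(m^2*h)
Minimum: 22 g/(m^2*h)
Meets spec: Yes


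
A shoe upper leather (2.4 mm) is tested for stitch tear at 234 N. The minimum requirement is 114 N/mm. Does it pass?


STS = 234 / 2.4 = 97.5 N/mm
Minimum required: 114 N/mm
Passes: No


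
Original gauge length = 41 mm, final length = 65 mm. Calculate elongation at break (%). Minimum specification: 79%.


Extension = 65 - 41 = 24 mm
Elongation = 24 / 41 x 100 = 58.5%
Minimum required: 79%
Meets specification: No


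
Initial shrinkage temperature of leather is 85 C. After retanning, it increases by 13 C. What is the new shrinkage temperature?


New Ts = 85 + 13 = 98 C


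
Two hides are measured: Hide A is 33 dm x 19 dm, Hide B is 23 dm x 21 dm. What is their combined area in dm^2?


Hide A area = 33 x 19 = 627 dm^2
Hide B area = 23 x 21 = 483 dm^2
Total = 627 + 483 = 1110 dm^2


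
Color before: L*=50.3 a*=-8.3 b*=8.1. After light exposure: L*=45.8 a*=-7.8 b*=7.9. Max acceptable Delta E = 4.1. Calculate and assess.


dL = -4.5, da = 0.5, db = -0.2
dE = sqrt((-4.5)^2 + (0.5)^2 + (-0.2)^2) = 4.53
Max = 4.1
Passes: No


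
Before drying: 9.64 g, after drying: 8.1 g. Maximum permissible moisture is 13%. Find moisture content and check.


MC = (9.64 - 8.1) / 9.64 x 100 = 16.0%
Maximum: 13%
Acceptable: No


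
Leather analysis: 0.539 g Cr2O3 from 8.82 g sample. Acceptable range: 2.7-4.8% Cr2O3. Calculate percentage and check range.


Cr2O3% = 0.539 / 8.82 x 100 = 6.11%
Acceptable range: 2.7 to 4.8%
Within range: No


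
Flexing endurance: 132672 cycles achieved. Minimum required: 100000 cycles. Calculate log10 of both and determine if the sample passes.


log10(132672) = 5.12
log10(100000) = 5.00
Passes: Yes


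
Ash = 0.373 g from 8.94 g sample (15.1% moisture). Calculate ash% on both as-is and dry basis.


As-is ash% = 0.373 / 8.94 x 100 = 4.17%
Dry mass = 8.94 x (100 - 15.1) / 100 = 7.59006 g
Dry-basis ash% = 0.373 / 7.59006 x 100 = 4.91%


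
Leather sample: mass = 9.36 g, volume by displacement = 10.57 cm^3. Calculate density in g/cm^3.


Density = mass / volume
Density = 9.36 / 10.57 = 0.886 g/cm^3


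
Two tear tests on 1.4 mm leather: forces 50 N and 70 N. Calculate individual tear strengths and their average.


Tear 1 = 35.7 N/mm
Tear 2 = 50.0 N/mm
Average = 42.9 N/mm

Tear 1 = 50 / 1.4 = 35.7 N/mm
Tear 2 = 70 / 1.4 = 50.0 N/mm
Average = (35.7 + 50.0) / 2 = 42.9 N/mm


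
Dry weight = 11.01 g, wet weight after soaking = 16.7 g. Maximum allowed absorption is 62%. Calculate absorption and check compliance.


Absorption = 51.7%
Compliant: Yes


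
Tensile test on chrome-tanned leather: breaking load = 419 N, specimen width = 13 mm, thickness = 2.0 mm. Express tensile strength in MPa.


Cross-section = 13 x 2.0 = 26.0 mm^2
TS = 419 / 26.0 = 16.12 MPa
(1 N/mm^2 = 1 MPa)


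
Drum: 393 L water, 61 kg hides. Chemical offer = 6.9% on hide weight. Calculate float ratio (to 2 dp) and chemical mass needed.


Float ratio = 6.44
Chemical needed = 4.209 kg

Float ratio = 393 / 61 = 6.44
Chemical = 61 x 6.9 / 100 = 4.209 kg


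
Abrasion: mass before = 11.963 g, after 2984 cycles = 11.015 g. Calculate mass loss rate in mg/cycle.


Mass loss = 11.963 - 11.015 = 0.948 g
Rate = 0.948 / 2984 x 1000 = 0.318 mg/cycle


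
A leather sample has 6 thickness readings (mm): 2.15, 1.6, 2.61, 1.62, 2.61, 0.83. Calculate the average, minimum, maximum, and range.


Sum = 11.42
Average = 11.42 / 6 = 1.90 mm
Minimum = 0.83 mm
Maximum = 2.61 mm
Range = 2.61 - 0.83 = 1.78 mm


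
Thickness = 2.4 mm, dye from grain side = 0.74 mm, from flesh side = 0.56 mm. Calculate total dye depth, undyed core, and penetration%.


Total dyed = 1.30 mm
Undyed core = 1.10 mm
Penetration = 54.2%

Total dyed = 0.74 + 0.56 = 1.30 mm
Undyed core = 2.4 - 1.30 = 1.10 mm
Penetration = 1.30 / 2.4 x 100 = 54.2%


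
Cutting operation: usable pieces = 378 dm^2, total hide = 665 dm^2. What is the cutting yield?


56.8%


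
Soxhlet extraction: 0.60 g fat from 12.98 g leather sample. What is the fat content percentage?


4.6%

Fat content = 0.60 / 12.98 x 100
Fat = 4.6%


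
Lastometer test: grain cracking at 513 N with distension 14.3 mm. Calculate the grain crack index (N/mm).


35.9 N/mm

Grain crack index = force / distension
Index = 513 / 14.3 = 35.9 N/mm


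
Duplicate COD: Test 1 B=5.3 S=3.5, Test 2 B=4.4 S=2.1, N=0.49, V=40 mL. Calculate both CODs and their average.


COD1 = 176.4 mg/L
COD2 = 225.4 mg/L
Average = 200.9 mg/L

COD1 = (5.3 - 3.5) x 0.49 x 8000 / 40 = 176.4 mg/L
COD2 = (4.4 - 2.1) x 0.49 x 8000 / 40 = 225.4 mg/L
Average = (176.4 + 225.4) / 2 = 200.9 mg/L


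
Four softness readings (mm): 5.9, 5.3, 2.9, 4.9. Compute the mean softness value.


Sum = 5.9 + 5.3 + 2.9 + 4.9
Mean = 19.0 / 4 = 4.75 mm


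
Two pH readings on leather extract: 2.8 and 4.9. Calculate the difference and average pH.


Difference = |2.8 - 4.9| = 2.1
Average = (2.8 + 4.9) / 2 = 3.85


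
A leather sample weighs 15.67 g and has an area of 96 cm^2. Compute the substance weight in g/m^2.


1632.3 g/m^2


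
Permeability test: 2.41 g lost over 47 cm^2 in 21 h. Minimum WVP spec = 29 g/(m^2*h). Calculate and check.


WVP = 2.41 / (47 x 21) x 10000 = 24.42 g/(m^2*h)
Minimum: 29 g/(m^2*h)
Meets spec: No


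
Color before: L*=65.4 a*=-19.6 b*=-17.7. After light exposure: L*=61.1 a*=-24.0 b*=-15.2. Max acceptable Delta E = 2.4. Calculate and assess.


dL = -4.3, da = -4.4, db = 2.5
dE = sqrt((-4.3)^2 + (-4.4)^2 + (2.5)^2) = 6.64
Max = 2.4
Passes: No


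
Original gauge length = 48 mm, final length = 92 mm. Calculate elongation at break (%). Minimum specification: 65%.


Extension = 92 - 48 = 44 mm
Elongation = 44 / 48 x 100 = 91.7%
Minimum required: 65%
Meets specification: Yes


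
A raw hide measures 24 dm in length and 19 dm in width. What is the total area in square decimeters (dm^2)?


Area = length x width
Area = 24 x 19 = 456 dm^2


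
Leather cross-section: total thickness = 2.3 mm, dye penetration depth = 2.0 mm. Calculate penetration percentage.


Penetration% = 2.0 / 2.3 x 100
Penetration = 87.0%


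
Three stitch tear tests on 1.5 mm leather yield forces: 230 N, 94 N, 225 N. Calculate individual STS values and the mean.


STS1 = 153.3 N/mm
STS2 = 62.7 N/mm
STS3 = 150.0 N/mm
Mean = 122.0 N/mm

STS1 = 230 / 1.5 = 153.3 N/mm
STS2 = 94 / 1.5 = 62.7 N/mm
STS3 = 225 / 1.5 = 150.0 N/mm
Mean = (153.3 + 62.7 + 150.0) / 3 = 122.0 N/mm


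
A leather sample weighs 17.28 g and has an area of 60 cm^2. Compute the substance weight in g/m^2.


Substance weight = mass / area x 10000
SW = 17.28 / 60 x 10000
SW = 2880.0 g/m^2


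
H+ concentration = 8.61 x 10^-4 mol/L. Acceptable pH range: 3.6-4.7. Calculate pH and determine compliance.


pH = -log10(8.61 x 10^-4) = 3.06
Range: 3.6 to 4.7
Compliant: No


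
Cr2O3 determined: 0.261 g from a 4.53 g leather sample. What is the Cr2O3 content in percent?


5.76%

Cr2O3% = 0.261 / 4.53 x 100
Cr2O3% = 5.76%


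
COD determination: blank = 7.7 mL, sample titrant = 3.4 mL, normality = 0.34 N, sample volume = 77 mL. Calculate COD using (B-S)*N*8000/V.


COD = (7.7 - 3.4) x 0.34 x 8000 / 77
COD = 4.3 x 0.34 x 8000 / 77
COD = 151.9 mg/L


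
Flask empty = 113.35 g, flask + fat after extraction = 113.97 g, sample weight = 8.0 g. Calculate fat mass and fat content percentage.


Fat mass = 113.97 - 113.35 = 0.62 g
Fat% = 0.62 / 8.0 x 100 = 7.8%


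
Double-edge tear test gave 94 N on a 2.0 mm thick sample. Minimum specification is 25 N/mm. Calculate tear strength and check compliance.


Tear strength = 47.0 N/mm
Compliant: Yes

Tear strength = 94 / 2.0 = 47.0 N/mm
Required minimum = 25 N/mm
Compliant: Yes


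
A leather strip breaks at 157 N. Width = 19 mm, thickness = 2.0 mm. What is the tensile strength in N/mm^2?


4.13 N/mm^2

Cross-sectional area = 19 x 2.0 = 38.0 mm^2
Tensile strength = 157 / 38.0 = 4.13 N/mm^2


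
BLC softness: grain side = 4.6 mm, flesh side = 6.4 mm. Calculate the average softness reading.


5.50 mm

Average = (4.6 + 6.4) / 2
Average = 5.50 mm


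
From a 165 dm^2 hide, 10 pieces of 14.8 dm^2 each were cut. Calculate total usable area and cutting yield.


Usable area = 148.0 dm^2
Yield = 89.7%


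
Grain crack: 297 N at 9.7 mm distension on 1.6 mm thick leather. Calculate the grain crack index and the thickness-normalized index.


Crack index = 30.6 N/mm
Normalized index = 19.1 N/mm per mm

Crack index = 297 / 9.7 = 30.6 N/mm
Normalized = 30.6 / 1.6 = 19.1 N/mm per mm


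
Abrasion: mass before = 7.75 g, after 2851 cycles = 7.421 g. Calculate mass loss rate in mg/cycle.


0.115 mg/cycle

Mass loss = 7.75 - 7.421 = 0.329 g
Rate = 0.329 / 2851 x 1000 = 0.115 mg/cycle


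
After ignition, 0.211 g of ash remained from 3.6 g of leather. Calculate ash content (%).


Ash% = 0.211 / 3.6 x 100
Ash% = 5.86%


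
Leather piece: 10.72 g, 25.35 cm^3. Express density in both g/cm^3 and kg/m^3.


Density = 10.72 / 25.35 = 0.423 g/cm^3
Convert: 0.423 x 1000 = 423 kg/m^3


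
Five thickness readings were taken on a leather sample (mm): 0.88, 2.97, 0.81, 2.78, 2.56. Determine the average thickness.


2.00 mm

Sum = 0.88 + 2.97 + 0.81 + 2.78 + 2.56 = 10.00
Average = 10.00 / 5 = 2.00 mm


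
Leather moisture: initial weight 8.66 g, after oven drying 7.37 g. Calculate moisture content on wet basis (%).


Moisture = 8.66 - 7.37 = 1.29 g
MC = 1.29 / 8.66 x 100 = 14.9%


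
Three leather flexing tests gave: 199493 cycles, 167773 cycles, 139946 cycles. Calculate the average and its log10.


Average = (199493 + 167773 + 139946) / 3 = 169071 cycles
log10(169071) = 5.23


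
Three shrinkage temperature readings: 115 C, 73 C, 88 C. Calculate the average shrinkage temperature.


92.0 C


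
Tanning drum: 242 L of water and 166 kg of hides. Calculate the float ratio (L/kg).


Float ratio = water / hide weight
Ratio = 242 / 166 = 1.5


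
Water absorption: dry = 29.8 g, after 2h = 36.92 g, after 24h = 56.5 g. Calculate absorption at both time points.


WA (2h) = (36.92 - 29.8) / 29.8 x 100 = 23.9%
WA (24h) = (56.5 - 29.8) / 29.8 x 100 = 89.6%


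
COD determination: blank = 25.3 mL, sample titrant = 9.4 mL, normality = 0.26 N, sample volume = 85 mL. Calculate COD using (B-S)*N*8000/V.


389.1 mg/L


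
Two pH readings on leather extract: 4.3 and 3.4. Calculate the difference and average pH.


Difference = |4.3 - 3.4| = 0.9
Average = (4.3 + 3.4) / 2 = 3.85


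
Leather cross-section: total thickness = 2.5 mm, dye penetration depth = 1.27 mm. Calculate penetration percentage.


Penetration% = 1.27 / 2.5 x 100
Penetration = 50.8%


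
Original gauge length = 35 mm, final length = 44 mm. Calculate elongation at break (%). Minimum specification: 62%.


Elongation = 25.7%
Meets spec: No

Extension = 44 - 35 = 9 mm
Elongation = 9 / 35 x 100 = 25.7%
Minimum required: 62%
Meets specification: No


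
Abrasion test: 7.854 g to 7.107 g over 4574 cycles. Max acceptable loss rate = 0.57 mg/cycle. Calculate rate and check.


Loss = 7.854 - 7.107 = 0.747 g
Rate = 0.747 g / 4574 cycles x 1000 = 0.163 mg/cycle
Max = 0.57 mg/cycle
Passes: Yes


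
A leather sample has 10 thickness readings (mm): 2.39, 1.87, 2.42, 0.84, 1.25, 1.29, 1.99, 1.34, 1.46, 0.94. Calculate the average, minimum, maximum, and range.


Average = 1.58 mm
Min = 0.84 mm
Max = 2.42 mm
Range = 1.58 mm

Sum = 15.79
Average = 15.79 / 10 = 1.58 mm
Minimum = 0.84 mm
Maximum = 2.42 mm
Range = 2.42 - 0.84 = 1.58 mm


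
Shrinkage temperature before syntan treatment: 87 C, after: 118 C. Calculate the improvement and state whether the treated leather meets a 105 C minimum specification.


Improvement = 31 C
Meets 105 C spec: Yes

Improvement = 118 - 87 = 31 C
Spec check: 118 C >= 105 C? Yes


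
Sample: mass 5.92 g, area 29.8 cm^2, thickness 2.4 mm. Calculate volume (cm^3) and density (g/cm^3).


Volume = 7.152 cm^3
Density = 0.828 g/cm^3


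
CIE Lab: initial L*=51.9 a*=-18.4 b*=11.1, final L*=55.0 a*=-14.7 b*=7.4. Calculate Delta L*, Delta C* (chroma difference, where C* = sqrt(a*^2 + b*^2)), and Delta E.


Delta L* = 3.1
Delta C* = -5.03
Delta E = 6.08


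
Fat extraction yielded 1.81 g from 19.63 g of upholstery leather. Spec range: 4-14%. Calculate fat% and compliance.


Fat content = 9.2%
Compliant: Yes

Fat% = 1.81 / 19.63 x 100 = 9.2%
Spec range: 4-14%
Compliant: Yes


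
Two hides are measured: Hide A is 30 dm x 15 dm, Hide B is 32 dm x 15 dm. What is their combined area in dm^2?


930 dm^2


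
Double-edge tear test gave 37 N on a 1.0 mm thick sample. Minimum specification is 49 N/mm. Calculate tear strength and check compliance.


Tear strength = 37 / 1.0 = 37.0 N/mm
Required minimum = 49 N/mm
Compliant: No


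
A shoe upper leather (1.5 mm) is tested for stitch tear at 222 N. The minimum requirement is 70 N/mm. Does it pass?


STS = 222 / 1.5 = 148.0 N/mm
Minimum required: 70 N/mm
Passes: Yes


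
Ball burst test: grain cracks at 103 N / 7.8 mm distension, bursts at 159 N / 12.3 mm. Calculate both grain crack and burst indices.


Crack index = 13.2 N/mm
Burst index = 12.9 N/mm

Crack index = 103 / 7.8 = 13.2 N/mm
Burst index = 159 / 12.3 = 12.9 N/mm


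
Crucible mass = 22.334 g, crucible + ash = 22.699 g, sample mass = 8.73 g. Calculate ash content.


Ash mass = 22.699 - 22.334 = 0.365 g
Ash% = 0.365 / 8.73 x 100 = 4.18%


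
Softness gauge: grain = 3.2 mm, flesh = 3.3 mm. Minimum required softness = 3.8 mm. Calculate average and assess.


Average softness = 3.25 mm
Meets requirement: No

Average = (3.2 + 3.3) / 2 = 3.25 mm
Minimum = 3.8 mm
Meets requirement: No


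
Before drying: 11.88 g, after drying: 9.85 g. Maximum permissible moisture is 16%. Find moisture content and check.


MC = (11.88 - 9.85) / 11.88 x 100 = 17.1%
Maximum: 16%
Acceptable: No


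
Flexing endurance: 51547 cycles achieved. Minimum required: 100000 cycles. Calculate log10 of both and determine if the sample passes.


Achieved: log10 = 4.71
Required: log10 = 5.00
Passes: No


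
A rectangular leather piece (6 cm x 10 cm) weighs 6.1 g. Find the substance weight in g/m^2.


Area = 6 x 10 = 60 cm^2
SW = 6.1 / 60 x 10000 = 1016.7 g/m^2


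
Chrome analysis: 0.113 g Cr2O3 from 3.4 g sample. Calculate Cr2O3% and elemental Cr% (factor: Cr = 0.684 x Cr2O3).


Cr2O3% = 0.113 / 3.4 x 100 = 3.32%
Cr% = 3.32 x 0.684 = 2.27%


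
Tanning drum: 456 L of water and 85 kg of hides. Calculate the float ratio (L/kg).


Float ratio = water / hide weight
Ratio = 456 / 85 = 5.4


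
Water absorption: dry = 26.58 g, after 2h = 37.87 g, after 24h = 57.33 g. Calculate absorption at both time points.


2h absorption = 42.5%
24h absorption = 115.7%

WA (2h) = (37.87 - 26.58) / 26.58 x 100 = 42.5%
WA (24h) = (57.33 - 26.58) / 26.58 x 100 = 115.7%


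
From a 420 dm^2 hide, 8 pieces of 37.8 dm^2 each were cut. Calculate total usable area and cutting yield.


Total usable = 8 x 37.8 = 302.4 dm^2
Yield = 302.4 / 420 x 100 = 72.0%


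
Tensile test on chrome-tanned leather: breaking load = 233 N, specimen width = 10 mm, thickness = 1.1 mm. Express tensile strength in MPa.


21.18 MPa


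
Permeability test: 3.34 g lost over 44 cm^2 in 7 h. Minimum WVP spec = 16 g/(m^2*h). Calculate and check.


WVP = 108.44 g/(m^2*h)
Meets specification: Yes

WVP = 3.34 / (44 x 7) x 10000 = 108.44 g/(m^2*h)
Minimum: 16 g/(m^2*h)
Meets spec: Yes


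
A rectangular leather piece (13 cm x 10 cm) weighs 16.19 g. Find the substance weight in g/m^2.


Area = 13 x 10 = 130 cm^2
SW = 16.19 / 130 x 10000 = 1245.4 g/m^2


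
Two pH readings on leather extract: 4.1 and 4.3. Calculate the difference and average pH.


Difference = 0.2
Average pH = 4.20

Difference = |4.1 - 4.3| = 0.2
Average = (4.1 + 4.3) / 2 = 4.20


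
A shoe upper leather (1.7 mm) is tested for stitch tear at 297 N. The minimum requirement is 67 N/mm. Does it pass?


STS = 297 / 1.7 = 174.7 N/mm
Minimum required: 67 N/mm
Passes: Yes


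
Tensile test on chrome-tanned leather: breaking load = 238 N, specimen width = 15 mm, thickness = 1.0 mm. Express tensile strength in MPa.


15.87 MPa

Cross-section = 15 x 1.0 = 15.0 mm^2
TS = 238 / 15.0 = 15.87 MPa
(1 N/mm^2 = 1 MPa)


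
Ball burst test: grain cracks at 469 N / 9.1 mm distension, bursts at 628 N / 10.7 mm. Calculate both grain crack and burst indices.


Crack index = 469 / 9.1 = 51.5 N/mm
Burst index = 628 / 10.7 = 58.7 N/mm


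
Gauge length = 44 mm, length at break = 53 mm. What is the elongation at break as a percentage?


Extension = 53 - 44 = 9 mm
Elongation = 9 / 44 x 100 = 20.5%


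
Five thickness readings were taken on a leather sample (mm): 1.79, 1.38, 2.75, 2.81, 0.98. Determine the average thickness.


Sum = 1.79 + 1.38 + 2.75 + 2.81 + 0.98 = 9.71
Average = 9.71 / 5 = 1.94 mm


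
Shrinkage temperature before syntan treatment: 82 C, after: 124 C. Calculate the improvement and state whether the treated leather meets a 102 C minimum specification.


Improvement = 124 - 82 = 42 C
Spec check: 124 C >= 102 C? Yes


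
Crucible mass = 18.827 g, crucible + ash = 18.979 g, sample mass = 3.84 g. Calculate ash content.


Ash mass = 0.152 g
Ash content = 3.96%

Ash mass = 18.979 - 18.827 = 0.152 g
Ash% = 0.152 / 3.84 x 100 = 3.96%


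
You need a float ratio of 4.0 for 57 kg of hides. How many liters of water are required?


Water = hide weight x target ratio
Water = 57 x 4.0 = 228.0 L


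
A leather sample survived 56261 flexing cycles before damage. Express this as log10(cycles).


4.75

log10(56261) = 4.75


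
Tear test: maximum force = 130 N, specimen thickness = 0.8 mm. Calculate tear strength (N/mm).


162.5 N/mm

Tear strength = force / thickness
Tear = 130 / 0.8 = 162.5 N/mm


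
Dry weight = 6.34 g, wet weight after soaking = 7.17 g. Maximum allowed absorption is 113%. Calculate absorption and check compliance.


WA = (7.17 - 6.34) / 6.34 x 100 = 13.1%
Maximum allowed: 113%
Compliant: Yes


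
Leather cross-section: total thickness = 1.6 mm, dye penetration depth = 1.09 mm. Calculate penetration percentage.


Penetration% = 1.09 / 1.6 x 100
Penetration = 68.1%


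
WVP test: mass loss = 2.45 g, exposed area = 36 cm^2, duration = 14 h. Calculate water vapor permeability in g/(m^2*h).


48.61 g/(m^2*h)


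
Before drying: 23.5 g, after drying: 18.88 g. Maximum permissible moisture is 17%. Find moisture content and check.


Moisture content = 19.7%
Acceptable: No


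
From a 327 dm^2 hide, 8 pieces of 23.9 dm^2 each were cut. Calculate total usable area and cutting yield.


Total usable = 8 x 23.9 = 191.2 dm^2
Yield = 191.2 / 327 x 100 = 58.5%


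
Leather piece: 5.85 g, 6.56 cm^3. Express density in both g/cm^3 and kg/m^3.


Density = 5.85 / 6.56 = 0.892 g/cm^3
Convert: 0.892 x 1000 = 892 kg/m^3


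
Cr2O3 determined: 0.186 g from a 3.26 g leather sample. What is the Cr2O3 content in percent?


Cr2O3% = 0.186 / 3.26 x 100
Cr2O3% = 5.71%


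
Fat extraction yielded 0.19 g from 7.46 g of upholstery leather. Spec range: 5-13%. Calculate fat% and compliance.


Fat% = 0.19 / 7.46 x 100 = 2.5%
Spec range: 5-13%
Compliant: No


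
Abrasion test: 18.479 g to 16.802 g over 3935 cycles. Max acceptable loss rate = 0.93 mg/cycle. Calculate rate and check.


Rate = 0.426 mg/cycle
Passes: Yes

Loss = 18.479 - 16.802 = 1.677 g
Rate = 1.677 g / 3935 cycles x 1000 = 0.426 mg/cycle
Max = 0.93 mg/cycle
Passes: Yes


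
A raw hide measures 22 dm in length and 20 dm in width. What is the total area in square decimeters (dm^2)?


Area = length x width
Area = 22 x 20 = 440 dm^2


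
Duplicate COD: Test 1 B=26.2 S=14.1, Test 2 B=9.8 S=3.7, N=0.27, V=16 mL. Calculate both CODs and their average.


COD1 = 1633.5 mg/L
COD2 = 823.5 mg/L
Average = 1228.5 mg/L


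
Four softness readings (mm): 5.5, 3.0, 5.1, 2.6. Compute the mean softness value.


Sum = 5.5 + 3.0 + 5.1 + 2.6
Mean = 16.2 / 4 = 4.05 mm


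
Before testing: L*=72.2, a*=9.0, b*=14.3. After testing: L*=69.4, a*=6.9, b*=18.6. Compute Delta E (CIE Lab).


Delta E = 5.54

dL = 69.4 - 72.2 = -2.8
da = 6.9 - 9.0 = -2.1
db = 18.6 - 14.3 = 4.3
dE = sqrt((-2.8)^2 + (-2.1)^2 + (4.3)^2) = 5.54


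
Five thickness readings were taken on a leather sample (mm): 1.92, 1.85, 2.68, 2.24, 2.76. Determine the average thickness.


Sum = 1.92 + 1.85 + 2.68 + 2.24 + 2.76 = 11.45
Average = 11.45 / 5 = 2.29 mm


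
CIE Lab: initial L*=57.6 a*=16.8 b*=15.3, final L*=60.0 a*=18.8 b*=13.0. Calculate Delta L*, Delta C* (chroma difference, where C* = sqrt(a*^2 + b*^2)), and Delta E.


Delta L* = 2.4
Delta C* = 0.13
Delta E = 3.88

Delta L* = 60.0 - 57.6 = 2.4
C1* = sqrt((16.8)^2 + (15.3)^2) = 22.723
C2* = sqrt((18.8)^2 + (13.0)^2) = 22.857
Delta C* = 22.857 - 22.723 = 0.13
Delta E = sqrt((2.4)^2 + (2.0)^2 + (-2.3)^2) = 3.88


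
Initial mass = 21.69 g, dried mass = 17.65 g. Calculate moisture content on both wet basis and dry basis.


Wet basis = 18.6%
Dry basis = 22.9%

Moisture lost = 21.69 - 17.65 = 4.04 g
Wet basis MC = 4.04 / 21.69 x 100 = 18.6%
Dry basis MC = 4.04 / 17.65 x 100 = 22.9%


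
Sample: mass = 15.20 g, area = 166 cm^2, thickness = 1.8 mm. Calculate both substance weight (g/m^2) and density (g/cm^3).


Substance weight = 915.7 g/m^2
Density = 0.509 g/cm^3


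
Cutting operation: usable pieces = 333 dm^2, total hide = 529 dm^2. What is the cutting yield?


Yield = usable / total x 100
Yield = 333 / 529 x 100 = 62.9%


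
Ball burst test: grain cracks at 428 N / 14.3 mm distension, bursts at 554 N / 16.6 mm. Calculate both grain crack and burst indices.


Crack index = 29.9 N/mm
Burst index = 33.4 N/mm

Crack index = 428 / 14.3 = 29.9 N/mm
Burst index = 554 / 16.6 = 33.4 N/mm


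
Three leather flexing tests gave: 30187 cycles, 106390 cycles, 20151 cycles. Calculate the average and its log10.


Average = 52243 cycles
log10 = 4.72


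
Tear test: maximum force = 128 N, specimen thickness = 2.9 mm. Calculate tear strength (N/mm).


Tear strength = force / thickness
Tear = 128 / 2.9 = 44.1 N/mm


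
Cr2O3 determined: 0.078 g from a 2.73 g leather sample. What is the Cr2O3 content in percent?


Cr2O3% = 0.078 / 2.73 x 100
Cr2O3% = 2.86%


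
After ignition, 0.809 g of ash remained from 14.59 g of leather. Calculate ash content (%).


5.54%


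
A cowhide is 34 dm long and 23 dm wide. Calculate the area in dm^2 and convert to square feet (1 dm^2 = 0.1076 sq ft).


Area = 34 x 23 = 782 dm^2
Conversion: 782 x 0.1076 = 84.14 sq ft


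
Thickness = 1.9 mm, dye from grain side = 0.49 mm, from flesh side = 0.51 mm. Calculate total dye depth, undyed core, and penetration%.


Total dyed = 1.00 mm
Undyed core = 0.90 mm
Penetration = 52.6%


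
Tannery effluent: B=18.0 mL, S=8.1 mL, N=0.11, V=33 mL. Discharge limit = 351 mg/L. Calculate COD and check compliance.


COD = (18.0 - 8.1) x 0.11 x 8000 / 33 = 264.0 mg/L
Limit: 351 mg/L
Compliant: Yes


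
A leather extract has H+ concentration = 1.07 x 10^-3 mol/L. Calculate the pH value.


pH = 2.97


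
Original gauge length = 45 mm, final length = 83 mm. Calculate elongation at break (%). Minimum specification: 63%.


Elongation = 84.4%
Meets spec: Yes


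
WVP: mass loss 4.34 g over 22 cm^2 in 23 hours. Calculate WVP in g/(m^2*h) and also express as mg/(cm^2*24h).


WVP = 85.77 g/(m^2*h)
Daily rate = 205.85 mg/(cm^2*24h)


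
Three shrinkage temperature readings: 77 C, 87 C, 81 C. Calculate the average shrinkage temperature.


81.7 C


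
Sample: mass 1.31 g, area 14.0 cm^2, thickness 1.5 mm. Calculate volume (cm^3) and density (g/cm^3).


Thickness in cm = 1.5 / 10 = 0.15 cm
Volume = 14.0 x 0.15 = 2.100 cm^3
Density = 1.31 / 2.100 = 0.624 g/cm^3


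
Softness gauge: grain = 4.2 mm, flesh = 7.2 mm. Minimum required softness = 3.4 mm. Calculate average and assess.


Average = (4.2 + 7.2) / 2 = 5.70 mm
Minimum = 3.4 mm
Meets requirement: Yes


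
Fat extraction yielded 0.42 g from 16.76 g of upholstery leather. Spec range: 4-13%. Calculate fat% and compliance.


Fat% = 0.42 / 16.76 x 100 = 2.5%
Spec range: 4-13%
Compliant: No


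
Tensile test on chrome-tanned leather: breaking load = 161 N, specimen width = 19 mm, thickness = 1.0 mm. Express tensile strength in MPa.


8.47 MPa


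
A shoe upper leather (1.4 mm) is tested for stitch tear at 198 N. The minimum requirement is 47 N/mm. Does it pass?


STS = 198 / 1.4 = 141.4 N/mm
Minimum required: 47 N/mm
Passes: Yes


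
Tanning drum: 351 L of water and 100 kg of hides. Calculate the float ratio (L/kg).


3.5

Float ratio = water / hide weight
Ratio = 351 / 100 = 3.5


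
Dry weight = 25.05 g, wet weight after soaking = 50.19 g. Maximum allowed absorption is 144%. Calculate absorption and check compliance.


WA = (50.19 - 25.05) / 25.05 x 100 = 100.4%
Maximum allowed: 144%
Compliant: Yes


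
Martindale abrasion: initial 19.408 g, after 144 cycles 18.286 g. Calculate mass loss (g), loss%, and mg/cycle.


Loss = 19.408 - 18.286 = 1.122 g
Loss% = 1.122 / 19.408 x 100 = 5.78%
Rate = 1.122 / 144 x 1000 = 7.792 mg/cycle


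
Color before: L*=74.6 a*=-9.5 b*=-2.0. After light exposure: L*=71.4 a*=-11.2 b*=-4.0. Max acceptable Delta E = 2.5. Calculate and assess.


dL = -3.2, da = -1.7, db = -2.0
dE = sqrt((-3.2)^2 + (-1.7)^2 + (-2.0)^2) = 4.14
Max = 2.5
Passes: No


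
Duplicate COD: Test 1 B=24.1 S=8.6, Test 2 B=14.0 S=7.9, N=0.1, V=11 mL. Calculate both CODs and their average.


COD1 = 1127.3 mg/L
COD2 = 443.6 mg/L
Average = 785.5 mg/L

COD1 = (24.1 - 8.6) x 0.1 x 8000 / 11 = 1127.3 mg/L
COD2 = (14.0 - 7.9) x 0.1 x 8000 / 11 = 443.6 mg/L
Average = (1127.3 + 443.6) / 2 = 785.5 mg/L


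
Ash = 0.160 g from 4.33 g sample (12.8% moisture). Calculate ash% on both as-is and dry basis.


As-is ash% = 0.160 / 4.33 x 100 = 3.70%
Dry mass = 4.33 x (100 - 12.8) / 100 = 3.77576 g
Dry-basis ash% = 0.160 / 3.77576 x 100 = 4.24%


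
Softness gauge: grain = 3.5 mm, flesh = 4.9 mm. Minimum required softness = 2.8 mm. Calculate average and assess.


Average = (3.5 + 4.9) / 2 = 4.20 mm
Minimum = 2.8 mm
Meets requirement: Yes


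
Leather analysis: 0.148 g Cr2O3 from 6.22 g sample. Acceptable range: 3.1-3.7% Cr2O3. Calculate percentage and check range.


Cr2O3% = 0.148 / 6.22 x 100 = 2.38%
Acceptable range: 3.1 to 3.7%
Within range: No


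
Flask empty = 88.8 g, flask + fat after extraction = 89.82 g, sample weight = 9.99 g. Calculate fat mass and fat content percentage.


Fat mass = 1.02 g
Fat content = 10.2%

Fat mass = 89.82 - 88.8 = 1.02 g
Fat% = 1.02 / 9.99 x 100 = 10.2%


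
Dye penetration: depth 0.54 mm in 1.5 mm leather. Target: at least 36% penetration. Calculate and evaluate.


Penetration = 0.54 / 1.5 x 100 = 36.0%
Target: 36%
Meets target: Yes


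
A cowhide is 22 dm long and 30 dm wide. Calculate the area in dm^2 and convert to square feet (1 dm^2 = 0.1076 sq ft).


660 dm^2
71.02 sq ft

Area = 22 x 30 = 660 dm^2
Conversion: 660 x 0.1076 = 71.02 sq ft


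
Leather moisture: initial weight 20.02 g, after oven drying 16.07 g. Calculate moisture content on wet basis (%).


19.7%

Moisture = 20.02 - 16.07 = 3.95 g
MC = 3.95 / 20.02 x 100 = 19.7%


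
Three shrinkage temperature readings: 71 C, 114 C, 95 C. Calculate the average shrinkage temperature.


93.3 C

Average = (71 + 114 + 95) / 3
Average = 280 / 3 = 93.3 C


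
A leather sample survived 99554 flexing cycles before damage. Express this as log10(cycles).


5.00

log10(99554) = 5.00


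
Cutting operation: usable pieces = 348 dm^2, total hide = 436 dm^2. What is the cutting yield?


Yield = usable / total x 100
Yield = 348 / 436 x 100 = 79.8%


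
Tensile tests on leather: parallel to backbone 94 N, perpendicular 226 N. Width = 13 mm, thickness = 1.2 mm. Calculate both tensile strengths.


Parallel = 6.03 N/mm^2
Perpendicular = 14.49 N/mm^2

Area = 13 x 1.2 = 15.6 mm^2
TS (parallel) = 94 / 15.6 = 6.03 N/mm^2
TS (perpendicular) = 226 / 15.6 = 14.49 N/mm^2


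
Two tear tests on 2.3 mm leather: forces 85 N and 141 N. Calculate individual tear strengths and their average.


Tear 1 = 37.0 N/mm
Tear 2 = 61.3 N/mm
Average = 49.2 N/mm

Tear 1 = 85 / 2.3 = 37.0 N/mm
Tear 2 = 141 / 2.3 = 61.3 N/mm
Average = (37.0 + 61.3) / 2 = 49.2 N/mm


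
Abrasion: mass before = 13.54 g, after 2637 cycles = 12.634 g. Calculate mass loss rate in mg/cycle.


0.344 mg/cycle

Mass loss = 13.54 - 12.634 = 0.906 g
Rate = 0.906 / 2637 x 1000 = 0.344 mg/cycle


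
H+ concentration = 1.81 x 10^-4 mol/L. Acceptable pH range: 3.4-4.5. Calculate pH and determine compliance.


pH = -log10(1.81 x 10^-4) = 3.74
Range: 3.4 to 4.5
Compliant: Yes


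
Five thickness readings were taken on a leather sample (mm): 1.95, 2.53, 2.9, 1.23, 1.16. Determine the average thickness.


Sum = 1.95 + 2.53 + 2.9 + 1.23 + 1.16 = 9.77
Average = 9.77 / 5 = 1.95 mm


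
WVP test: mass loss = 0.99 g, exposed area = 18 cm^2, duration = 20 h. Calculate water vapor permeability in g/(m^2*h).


27.50 g/(m^2*h)


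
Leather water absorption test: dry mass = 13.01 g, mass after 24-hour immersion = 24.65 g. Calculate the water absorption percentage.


89.5%


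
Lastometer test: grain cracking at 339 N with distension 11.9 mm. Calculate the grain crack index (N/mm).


28.5 N/mm


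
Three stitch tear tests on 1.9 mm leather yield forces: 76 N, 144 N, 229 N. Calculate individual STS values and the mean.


STS1 = 76 / 1.9 = 40.0 N/mm
STS2 = 144 / 1.9 = 75.8 N/mm
STS3 = 229 / 1.9 = 120.5 N/mm
Mean = (40.0 + 75.8 + 120.5) / 3 = 78.8 N/mm


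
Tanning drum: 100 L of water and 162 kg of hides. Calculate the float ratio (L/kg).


Float ratio = water / hide weight
Ratio = 100 / 162 = 0.6


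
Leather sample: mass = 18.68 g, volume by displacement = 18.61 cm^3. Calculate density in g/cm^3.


1.004 g/cm^3

Density = mass / volume
Density = 18.68 / 18.61 = 1.004 g/cm^3


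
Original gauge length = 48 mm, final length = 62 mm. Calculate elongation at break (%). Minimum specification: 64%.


Extension = 62 - 48 = 14 mm
Elongation = 14 / 48 x 100 = 29.2%
Minimum required: 64%
Meets specification: No


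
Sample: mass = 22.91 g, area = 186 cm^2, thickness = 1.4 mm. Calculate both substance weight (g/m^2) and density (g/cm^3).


SW = 22.91 / 186 x 10000 = 1231.7 g/m^2
Volume = 186 x 1.4 / 10 = 26.04 cm^3
Density = 22.91 / 26.04 = 0.880 g/cm^3


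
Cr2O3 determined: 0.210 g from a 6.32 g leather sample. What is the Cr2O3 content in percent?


Cr2O3% = 0.210 / 6.32 x 100
Cr2O3% = 3.32%


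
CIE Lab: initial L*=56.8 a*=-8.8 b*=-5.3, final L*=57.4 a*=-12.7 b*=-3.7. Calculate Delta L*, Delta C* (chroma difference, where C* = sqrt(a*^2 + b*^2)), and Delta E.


Delta L* = 0.6
Delta C* = 2.96
Delta E = 4.26

Delta L* = 57.4 - 56.8 = 0.6
C1* = sqrt((-8.8)^2 + (-5.3)^2) = 10.273
C2* = sqrt((-12.7)^2 + (-3.7)^2) = 13.228
Delta C* = 13.228 - 10.273 = 2.96
Delta E = sqrt((0.6)^2 + (-3.9)^2 + (1.6)^2) = 4.26


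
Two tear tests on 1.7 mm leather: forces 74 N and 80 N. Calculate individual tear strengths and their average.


Tear 1 = 74 / 1.7 = 43.5 N/mm
Tear 2 = 80 / 1.7 = 47.1 N/mm
Average = (43.5 + 47.1) / 2 = 45.3 N/mm


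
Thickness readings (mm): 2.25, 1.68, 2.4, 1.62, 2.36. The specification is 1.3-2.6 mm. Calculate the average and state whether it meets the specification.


Sum = 10.31
Average = 10.31 / 5 = 2.06 mm
Specification range: 1.3 to 2.6 mm
Within spec: Yes


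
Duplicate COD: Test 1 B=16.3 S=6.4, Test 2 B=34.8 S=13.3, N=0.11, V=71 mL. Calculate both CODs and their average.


COD1 = (16.3 - 6.4) x 0.11 x 8000 / 71 = 122.7 mg/L
COD2 = (34.8 - 13.3) x 0.11 x 8000 / 71 = 266.5 mg/L
Average = (122.7 + 266.5) / 2 = 194.6 mg/L


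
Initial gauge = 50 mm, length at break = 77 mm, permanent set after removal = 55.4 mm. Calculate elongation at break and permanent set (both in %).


Elongation at break = 54.0%
Permanent set = 10.8%


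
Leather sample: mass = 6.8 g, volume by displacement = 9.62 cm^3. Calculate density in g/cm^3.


Density = mass / volume
Density = 6.8 / 9.62 = 0.707 g/cm^3


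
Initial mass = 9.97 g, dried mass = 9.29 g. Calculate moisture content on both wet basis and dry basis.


Wet basis = 6.8%
Dry basis = 7.3%

Moisture lost = 9.97 - 9.29 = 0.68 g
Wet basis MC = 0.68 / 9.97 x 100 = 6.8%
Dry basis MC = 0.68 / 9.29 x 100 = 7.3%


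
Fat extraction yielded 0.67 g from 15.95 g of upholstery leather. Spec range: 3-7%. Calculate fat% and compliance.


Fat% = 0.67 / 15.95 x 100 = 4.2%
Spec range: 3-7%
Compliant: Yes


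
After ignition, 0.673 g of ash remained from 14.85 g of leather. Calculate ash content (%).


4.53%


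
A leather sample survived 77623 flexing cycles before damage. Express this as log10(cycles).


log10(77623) = 4.89


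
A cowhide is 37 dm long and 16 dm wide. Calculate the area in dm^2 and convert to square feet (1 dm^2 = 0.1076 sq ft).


592 dm^2
63.70 sq ft

Area = 37 x 16 = 592 dm^2
Conversion: 592 x 0.1076 = 63.70 sq ft


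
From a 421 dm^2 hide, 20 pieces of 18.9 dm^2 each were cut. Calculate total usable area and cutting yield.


Usable area = 378.0 dm^2
Yield = 89.8%


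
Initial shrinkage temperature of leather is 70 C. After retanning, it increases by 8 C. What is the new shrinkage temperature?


78 C


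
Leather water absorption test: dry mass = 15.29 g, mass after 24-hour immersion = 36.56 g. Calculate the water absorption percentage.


Water absorbed = 36.56 - 15.29 = 21.27 g
WA% = 21.27 / 15.29 x 100 = 139.1%
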